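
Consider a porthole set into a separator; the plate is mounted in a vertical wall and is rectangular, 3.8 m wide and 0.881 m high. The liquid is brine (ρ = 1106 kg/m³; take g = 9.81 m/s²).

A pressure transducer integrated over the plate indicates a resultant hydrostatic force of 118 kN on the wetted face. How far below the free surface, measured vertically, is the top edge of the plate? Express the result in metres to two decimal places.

γ = ρg = 1106 × 9.81 / 1000 = 10.84986 kN/m³.
A = 3.8 × 0.881 = 3.3478 m².
From F = γ·h_c·A, the centroid depth is h_c = 118/(10.84986 × 3.3478) = 3.24862 m.
The centroid lies 0.881/2 = 0.4405 m below the top edge, so the top edge sits at h_top = 3.24862 − 0.4405 = 2.80812 m below the surface.

d_top ≈ 2.81 m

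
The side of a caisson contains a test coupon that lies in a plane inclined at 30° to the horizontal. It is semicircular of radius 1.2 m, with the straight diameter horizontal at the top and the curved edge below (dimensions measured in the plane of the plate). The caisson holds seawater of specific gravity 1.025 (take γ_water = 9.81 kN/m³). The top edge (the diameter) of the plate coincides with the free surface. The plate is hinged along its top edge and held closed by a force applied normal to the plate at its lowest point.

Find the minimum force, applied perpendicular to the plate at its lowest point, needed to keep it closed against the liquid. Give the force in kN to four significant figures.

P ≈ 3.412 kN

γ = 1.025 × 9.81 = 10.05525 kN/m³.
Let θ = 30° be the plate's angle to the horizontal; measure y along the incline from where the plane meets the free surface. Vertical depth h = y·sinθ with sinθ = 0.500000.
The centroid of a semicircle lies 4r/(3π) = 0.509296 m from the diameter, here below the top edge, so y_c = 0.509296 m and h_c = 0.509296 × 0.500000 = 0.254648 m.
A = πr²/2 = π × 1.2²/2 = 2.26195 m².
Resultant F = γ·h_c·A = 10.05525 × 0.254648 × 2.26195 = 5.79183 kN.
I_c = (π/8 − 8/(9π))·r⁴ = 0.109757 × 1.2⁴ = 0.227592 m⁴.
Centre of pressure: y_p = y_c + I_c/(y_c·A) = 0.509296 + 0.227592/(0.509296 × 2.26195) = 0.509296 + 0.197562 = 0.706858 m along the plane.
The resultant acts 0.509296 + 0.197562 = 0.706858 m (along the plate) below the hinge at the top edge, so the moment about the hinge is M = F × 0.706858 = 5.79183 × 0.706858 = 4.094 kN·m.
A normal force at the bottom, 1.2 m from the hinge, must supply this moment: P = 4.094/1.2 = 3.41167 kN.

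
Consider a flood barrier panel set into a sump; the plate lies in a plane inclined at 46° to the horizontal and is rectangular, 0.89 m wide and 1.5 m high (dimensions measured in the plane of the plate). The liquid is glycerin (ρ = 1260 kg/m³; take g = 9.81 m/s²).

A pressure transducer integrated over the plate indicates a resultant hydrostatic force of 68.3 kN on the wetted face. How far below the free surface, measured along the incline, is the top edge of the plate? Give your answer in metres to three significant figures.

y_top ≈ 5.00 m

γ = ρg = 1260 × 9.81 / 1000 = 12.3606 kN/m³.
A = 0.89 × 1.5 = 1.335 m².
From F = γ·h_c·A, the centroid depth is h_c = 68.3/(12.3606 × 1.335) = 4.13904 m.
Let θ = 46° be the plate's angle to the horizontal; measure y along the incline from where the plane meets the free surface. Vertical depth h = y·sinθ with sinθ = 0.719340.
Along the incline, y_c = h_c/sinθ = 4.13904/0.719340 = 5.75394 m.
The centroid lies 1.5/2 = 0.75 m below the top edge, so the top edge sits at y_top = 5.75394 − 0.75 = 5.00394 m along the incline.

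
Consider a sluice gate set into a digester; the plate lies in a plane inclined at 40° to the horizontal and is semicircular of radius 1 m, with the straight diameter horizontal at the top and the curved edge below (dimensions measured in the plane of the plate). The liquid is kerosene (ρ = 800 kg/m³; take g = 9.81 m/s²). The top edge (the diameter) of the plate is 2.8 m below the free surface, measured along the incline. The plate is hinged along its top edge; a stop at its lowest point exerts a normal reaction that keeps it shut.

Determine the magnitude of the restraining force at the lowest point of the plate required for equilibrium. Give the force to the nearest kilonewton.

γ = ρg = 800 × 9.81 / 1000 = 7.848 kN/m³.
Let θ = 40° be the plate's angle to the horizontal; measure y along the incline from where the plane meets the free surface. Vertical depth h = y·sinθ with sinθ = 0.642788.
The centroid of a semicircle lies 4r/(3π) = 0.424413 m from the diameter, here below the top edge, so y_c = 2.8 + 0.424413 = 3.22441 m and h_c = 3.22441 × 0.642788 = 2.07261 m.
A = πr²/2 = π × 1²/2 = 1.5708 m².
Resultant F = γ·h_c·A = 7.848 × 2.07261 × 1.5708 = 25.5504 kN.
I_c = (π/8 − 8/(9π))·r⁴ = 0.109757 × 1⁴ = 0.109757 m⁴.
Centre of pressure: y_p = y_c + I_c/(y_c·A) = 3.22441 + 0.109757/(3.22441 × 1.5708) = 3.22441 + 0.0216701 = 3.24608 m along the plane.
The resultant acts 0.424413 + 0.0216701 = 0.446083 m (along the plate) below the hinge at the top edge, so the moment about the hinge is M = F × 0.446083 = 25.5504 × 0.446083 = 11.3976 kN·m.
A normal force at the bottom, 1 m from the hinge, must supply this moment: P = 11.3976/1 = 11.3976 kN.

P ≈ 11 kN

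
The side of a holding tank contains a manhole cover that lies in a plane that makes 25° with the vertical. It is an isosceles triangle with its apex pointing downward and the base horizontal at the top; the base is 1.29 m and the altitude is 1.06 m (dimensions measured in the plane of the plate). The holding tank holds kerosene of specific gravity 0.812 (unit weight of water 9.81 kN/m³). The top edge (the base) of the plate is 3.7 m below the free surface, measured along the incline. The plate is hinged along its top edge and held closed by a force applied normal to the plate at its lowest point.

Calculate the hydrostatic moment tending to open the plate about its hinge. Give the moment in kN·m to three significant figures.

M ≈ 7.38 kN·m

γ = 0.812 × 9.81 = 7.96572 kN/m³.
The plate makes 25° with the vertical, i.e. θ = 90° − 25° = 65° to the horizontal. Measuring y along the incline from the free-surface line, vertical depth h = y·sinθ with sinθ = 0.906308.
With the apex down, the centroid sits h/3 = 1.06/3 = 0.353333 m below the base (the top edge), so y_c = 3.7 + 0.353333 = 4.05333 m and h_c = 4.05333 × 0.906308 = 3.67357 m.
A = ½ × 1.29 × 1.06 = 0.6837 m².
Resultant F = γ·h_c·A = 7.96572 × 3.67357 × 0.6837 = 20.0069 kN.
I_c = b·h³/36 = 1.29 × 1.06³/36 = 0.0426781 m⁴.
Centre of pressure: y_p = y_c + I_c/(y_c·A) = 4.05333 + 0.0426781/(4.05333 × 0.6837) = 4.05333 + 0.0154002 = 4.06873 m along the plane.
The resultant acts 0.353333 + 0.0154002 = 0.368733 m (along the plate) below the hinge at the top edge, so the moment about the hinge is M = F × 0.368733 = 20.0069 × 0.368733 = 7.3772 kN·m.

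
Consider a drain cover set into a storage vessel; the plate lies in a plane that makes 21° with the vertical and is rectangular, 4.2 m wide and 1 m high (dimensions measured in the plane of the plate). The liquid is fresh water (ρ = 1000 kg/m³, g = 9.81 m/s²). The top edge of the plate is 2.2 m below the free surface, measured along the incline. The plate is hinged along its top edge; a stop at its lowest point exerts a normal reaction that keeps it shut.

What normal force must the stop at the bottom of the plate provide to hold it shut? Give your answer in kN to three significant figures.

γ = ρg = 1000 × 9.81 = 9810 N/m³ = 9.81 kN/m³.
The plate makes 21° with the vertical, i.e. θ = 90° − 21° = 69° to the horizontal. Measuring y along the incline from the free-surface line, vertical depth h = y·sinθ with sinθ = 0.933580.
The centroid lies 1/2 = 0.5 m below the top edge, so y_c = 2.2 + 0.5 = 2.7 m and h_c = 2.7 × 0.933580 = 2.52067 m.
A = 4.2 × 1 = 4.2 m².
Resultant F = γ·h_c·A = 9.81 × 2.52067 × 4.2 = 103.857 kN.
I_c = b·h³/12 = 4.2 × 1³/12 = 0.35 m⁴.
Centre of pressure: y_p = y_c + I_c/(y_c·A) = 2.7 + 0.35/(2.7 × 4.2) = 2.7 + 0.0308642 = 2.73086 m along the plane.
The resultant acts 0.5 + 0.0308642 = 0.530864 m (along the plate) below the hinge at the top edge, so the moment about the hinge is M = F × 0.530864 = 103.857 × 0.530864 = 55.1339 kN·m.
A normal force at the bottom, 1 m from the hinge, must supply this moment: P = 55.1339/1 = 55.1339 kN.

P ≈ 55.1 kN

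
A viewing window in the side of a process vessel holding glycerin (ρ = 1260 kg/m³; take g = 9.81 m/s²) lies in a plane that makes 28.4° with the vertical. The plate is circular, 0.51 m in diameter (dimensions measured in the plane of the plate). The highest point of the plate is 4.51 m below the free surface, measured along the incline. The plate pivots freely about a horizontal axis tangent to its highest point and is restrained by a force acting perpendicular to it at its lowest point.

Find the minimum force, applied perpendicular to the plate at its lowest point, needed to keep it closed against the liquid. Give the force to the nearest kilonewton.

γ = ρg = 1260 × 9.81 / 1000 = 12.3606 kN/m³.
The plate makes 28.4° with the vertical, i.e. θ = 90° − 28.4° = 61.6° to the horizontal. Measuring y along the incline from the free-surface line, vertical depth h = y·sinθ with sinθ = 0.879649.
The centroid is at the centre, 0.255 m below the top of the plate, so y_c = 4.51 + 0.255 = 4.765 m and h_c = 4.765 × 0.879649 = 4.19153 m.
A = π(0.255)² = 0.204282 m².
Resultant F = γ·h_c·A = 12.3606 × 4.19153 × 0.204282 = 10.5838 kN.
I_c = πr⁴/4 = π × 0.255⁴/4 = 0.00332086 m⁴.
Centre of pressure: y_p = y_c + I_c/(y_c·A) = 4.765 + 0.00332086/(4.765 × 0.204282) = 4.765 + 0.0034116 = 4.76841 m along the plane.
The resultant acts 0.255 + 0.0034116 = 0.258412 m (along the plate) below the hinge at the top edge, so the moment about the hinge is M = F × 0.258412 = 10.5838 × 0.258412 = 2.73498 kN·m.
A normal force at the bottom, 0.51 m from the hinge, must supply this moment: P = 2.73498/0.51 = 5.36271 kN.

P ≈ 5 kN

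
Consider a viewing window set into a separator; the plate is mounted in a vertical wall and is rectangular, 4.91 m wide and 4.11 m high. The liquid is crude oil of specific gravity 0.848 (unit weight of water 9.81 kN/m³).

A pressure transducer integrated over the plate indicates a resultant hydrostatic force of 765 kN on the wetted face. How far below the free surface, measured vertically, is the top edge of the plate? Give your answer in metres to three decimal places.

d_top ≈ 2.502 m

γ = 0.848 × 9.81 = 8.31888 kN/m³.
A = 4.91 × 4.11 = 20.1801 m².
From F = γ·h_c·A, the centroid depth is h_c = 765/(8.31888 × 20.1801) = 4.55694 m.
The centroid lies 4.11/2 = 2.055 m below the top edge, so the top edge sits at h_top = 4.55694 − 2.055 = 2.50194 m below the surface.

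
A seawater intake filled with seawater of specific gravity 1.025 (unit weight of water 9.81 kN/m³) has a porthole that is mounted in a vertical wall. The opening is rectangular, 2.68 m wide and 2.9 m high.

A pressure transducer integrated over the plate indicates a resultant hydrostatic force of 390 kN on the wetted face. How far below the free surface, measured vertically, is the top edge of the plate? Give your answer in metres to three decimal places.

d_top ≈ 3.540 m

γ = 1.025 × 9.81 = 10.05525 kN/m³.
A = 2.68 × 2.9 = 7.772 m².
From F = γ·h_c·A, the centroid depth is h_c = 390/(10.05525 × 7.772) = 4.99044 m.
The centroid lies 2.9/2 = 1.45 m below the top edge, so the top edge sits at h_top = 4.99044 − 1.45 = 3.54044 m below the surface.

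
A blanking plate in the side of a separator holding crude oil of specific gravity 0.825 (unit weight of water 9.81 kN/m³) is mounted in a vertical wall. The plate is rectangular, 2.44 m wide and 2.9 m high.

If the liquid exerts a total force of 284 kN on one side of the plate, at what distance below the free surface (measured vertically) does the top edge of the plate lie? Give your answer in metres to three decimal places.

d_top ≈ 3.509 m

γ = 0.825 × 9.81 = 8.09325 kN/m³.
A = 2.44 × 2.9 = 7.076 m².
From F = γ·h_c·A, the centroid depth is h_c = 284/(8.09325 × 7.076) = 4.95915 m.
The centroid lies 2.9/2 = 1.45 m below the top edge, so the top edge sits at h_top = 4.95915 − 1.45 = 3.50915 m below the surface.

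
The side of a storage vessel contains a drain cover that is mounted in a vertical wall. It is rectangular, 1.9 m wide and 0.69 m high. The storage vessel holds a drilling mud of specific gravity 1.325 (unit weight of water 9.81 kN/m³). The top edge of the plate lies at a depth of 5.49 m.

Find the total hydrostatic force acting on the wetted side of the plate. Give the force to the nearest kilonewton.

γ = 1.325 × 9.81 = 12.99825 kN/m³.
The centroid lies 0.69/2 = 0.345 m below the top edge, so the centroid depth is h_c = 5.49 + 0.345 = 5.835 m.
A = 1.9 × 0.69 = 1.311 m².
Resultant F = γ·h_c·A = 12.99825 × 5.835 × 1.311 = 99.4325 kN.

F ≈ 99 kN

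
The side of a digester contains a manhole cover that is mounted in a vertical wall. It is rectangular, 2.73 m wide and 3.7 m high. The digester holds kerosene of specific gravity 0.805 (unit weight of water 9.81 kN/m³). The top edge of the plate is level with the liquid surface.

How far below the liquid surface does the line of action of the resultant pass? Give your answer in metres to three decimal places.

h_p = 2.467 m

γ = 0.805 × 9.81 = 7.89705 kN/m³.
The centroid lies 3.7/2 = 1.85 m below the top edge, so the centroid depth is h_c = 1.85 m.
A = 2.73 × 3.7 = 10.101 m².
Resultant F = γ·h_c·A = 7.89705 × 1.85 × 10.101 = 147.571 kN.
I_c = b·h³/12 = 2.73 × 3.7³/12 = 11.5236 m⁴.
Centre of pressure: y_p = y_c + I_c/(y_c·A) = 1.85 + 11.5236/(1.85 × 10.101) = 1.85 + 0.616669 = 2.46667 m along the plane.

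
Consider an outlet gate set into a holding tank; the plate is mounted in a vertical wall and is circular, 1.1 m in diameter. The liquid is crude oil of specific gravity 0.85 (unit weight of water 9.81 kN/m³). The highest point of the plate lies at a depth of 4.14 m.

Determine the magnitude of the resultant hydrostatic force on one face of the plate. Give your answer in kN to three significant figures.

γ = 0.85 × 9.81 = 8.3385 kN/m³.
The centroid is at the centre, 0.55 m below the top of the plate, so the centroid depth is h_c = 4.14 + 0.55 = 4.69 m.
A = π(0.55)² = 0.950332 m².
Resultant F = γ·h_c·A = 8.3385 × 4.69 × 0.950332 = 37.1652 kN.

F ≈ 37.2 kN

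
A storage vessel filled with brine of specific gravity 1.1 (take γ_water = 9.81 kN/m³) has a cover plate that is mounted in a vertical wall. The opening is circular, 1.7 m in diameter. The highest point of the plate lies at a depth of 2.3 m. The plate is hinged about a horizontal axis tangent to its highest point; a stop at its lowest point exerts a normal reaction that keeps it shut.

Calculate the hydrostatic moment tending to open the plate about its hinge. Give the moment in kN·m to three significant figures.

γ = 1.1 × 9.81 = 10.791 kN/m³.
The centroid is at the centre, 0.85 m below the top of the plate, so the centroid depth is h_c = 2.3 + 0.85 = 3.15 m.
A = π(0.85)² = 2.2698 m².
Resultant F = γ·h_c·A = 10.791 × 3.15 × 2.2698 = 77.1542 kN.
I_c = πr⁴/4 = π × 0.85⁴/4 = 0.409983 m⁴.
Centre of pressure: y_p = y_c + I_c/(y_c·A) = 3.15 + 0.409983/(3.15 × 2.2698) = 3.15 + 0.0573413 = 3.20734 m along the plane.
The resultant acts 0.85 + 0.0573413 = 0.907341 m (along the plate) below the hinge at the top edge, so the moment about the hinge is M = F × 0.907341 = 77.1542 × 0.907341 = 70.0052 kN·m.

M ≈ 70.0 kN·m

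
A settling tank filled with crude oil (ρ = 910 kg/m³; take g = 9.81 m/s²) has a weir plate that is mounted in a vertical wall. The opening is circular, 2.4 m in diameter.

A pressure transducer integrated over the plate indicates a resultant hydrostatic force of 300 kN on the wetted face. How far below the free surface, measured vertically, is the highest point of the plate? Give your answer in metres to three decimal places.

d_top ≈ 6.228 m

γ = ρg = 910 × 9.81 / 1000 = 8.9271 kN/m³.
A = π(1.2)² = 4.52389 m².
From F = γ·h_c·A, the centroid depth is h_c = 300/(8.9271 × 4.52389) = 7.42846 m.
The centroid is at the centre, 1.2 m below the top of the plate, so the highest point sits at h_top = 7.42846 − 1.2 = 6.22846 m below the surface.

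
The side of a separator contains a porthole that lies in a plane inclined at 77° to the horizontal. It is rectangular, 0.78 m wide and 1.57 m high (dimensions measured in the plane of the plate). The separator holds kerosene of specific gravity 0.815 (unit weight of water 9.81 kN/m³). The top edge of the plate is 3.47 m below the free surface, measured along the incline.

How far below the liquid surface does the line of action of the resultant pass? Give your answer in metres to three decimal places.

h_p = 4.193 m

γ = 0.815 × 9.81 = 7.99515 kN/m³.
Let θ = 77° be the plate's angle to the horizontal; measure y along the incline from where the plane meets the free surface. Vertical depth h = y·sinθ with sinθ = 0.974370.
The centroid lies 1.57/2 = 0.785 m below the top edge, so y_c = 3.47 + 0.785 = 4.255 m and h_c = 4.255 × 0.974370 = 4.14594 m.
A = 0.78 × 1.57 = 1.2246 m².
Resultant F = γ·h_c·A = 7.99515 × 4.14594 × 1.2246 = 40.5923 kN.
I_c = b·h³/12 = 0.78 × 1.57³/12 = 0.251543 m⁴.
Centre of pressure: y_p = y_c + I_c/(y_c·A) = 4.255 + 0.251543/(4.255 × 1.2246) = 4.255 + 0.0482746 = 4.30327 m along the plane.
Vertically, h_p = y_p·sinθ = 4.30327 × 0.974370 = 4.19298 m.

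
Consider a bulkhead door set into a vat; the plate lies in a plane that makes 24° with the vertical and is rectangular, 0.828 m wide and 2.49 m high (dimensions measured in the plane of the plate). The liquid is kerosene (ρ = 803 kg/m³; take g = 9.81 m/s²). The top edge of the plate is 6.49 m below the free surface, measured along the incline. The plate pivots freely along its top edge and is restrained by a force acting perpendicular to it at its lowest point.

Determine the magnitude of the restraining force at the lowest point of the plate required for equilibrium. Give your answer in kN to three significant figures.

P ≈ 60.5 kN

γ = ρg = 803 × 9.81 / 1000 = 7.87743 kN/m³.
The plate makes 24° with the vertical, i.e. θ = 90° − 24° = 66° to the horizontal. Measuring y along the incline from the free-surface line, vertical depth h = y·sinθ with sinθ = 0.913545.
The centroid lies 2.49/2 = 1.245 m below the top edge, so y_c = 6.49 + 1.245 = 7.735 m and h_c = 7.735 × 0.913545 = 7.06627 m.
A = 0.828 × 2.49 = 2.06172 m².
Resultant F = γ·h_c·A = 7.87743 × 7.06627 × 2.06172 = 114.764 kN.
I_c = b·h³/12 = 0.828 × 2.49³/12 = 1.06524 m⁴.
Centre of pressure: y_p = y_c + I_c/(y_c·A) = 7.735 + 1.06524/(7.735 × 2.06172) = 7.735 + 0.0667971 = 7.8018 m along the plane.
The resultant acts 1.245 + 0.0667971 = 1.3118 m (along the plate) below the hinge at the top edge, so the moment about the hinge is M = F × 1.3118 = 114.764 × 1.3118 = 150.547 kN·m.
A normal force at the bottom, 2.49 m from the hinge, must supply this moment: P = 150.547/2.49 = 60.4606 kN.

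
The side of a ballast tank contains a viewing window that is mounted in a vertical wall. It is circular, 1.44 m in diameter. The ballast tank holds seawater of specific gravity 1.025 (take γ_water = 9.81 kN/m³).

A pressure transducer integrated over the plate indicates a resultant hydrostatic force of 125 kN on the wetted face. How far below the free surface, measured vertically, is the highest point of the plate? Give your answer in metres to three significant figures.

γ = 1.025 × 9.81 = 10.05525 kN/m³.
A = π(0.72)² = 1.6286 m².
From F = γ·h_c·A, the centroid depth is h_c = 125/(10.05525 × 1.6286) = 7.63313 m.
The centroid is at the centre, 0.72 m below the top of the plate, so the highest point sits at h_top = 7.63313 − 0.72 = 6.91313 m below the surface.

d_top ≈ 6.91 m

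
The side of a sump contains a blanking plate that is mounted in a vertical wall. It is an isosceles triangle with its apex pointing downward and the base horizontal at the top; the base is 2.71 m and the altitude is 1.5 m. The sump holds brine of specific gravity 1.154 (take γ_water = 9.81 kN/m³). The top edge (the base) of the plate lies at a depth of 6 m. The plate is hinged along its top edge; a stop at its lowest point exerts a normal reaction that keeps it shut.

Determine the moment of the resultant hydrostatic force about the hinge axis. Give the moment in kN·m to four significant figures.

γ = 1.154 × 9.81 = 11.32074 kN/m³.
With the apex down, the centroid sits h/3 = 1.5/3 = 0.5 m below the base (the top edge), so the centroid depth is h_c = 6 + 0.5 = 6.5 m.
A = ½ × 2.71 × 1.5 = 2.0325 m².
Resultant F = γ·h_c·A = 11.32074 × 6.5 × 2.0325 = 149.561 kN.
I_c = b·h³/36 = 2.71 × 1.5³/36 = 0.254063 m⁴.
Centre of pressure: y_p = y_c + I_c/(y_c·A) = 6.5 + 0.254063/(6.5 × 2.0325) = 6.5 + 0.0192308 = 6.51923 m along the plane.
The resultant acts 0.5 + 0.0192308 = 0.519231 m (along the plate) below the hinge at the top edge, so the moment about the hinge is M = F × 0.519231 = 149.561 × 0.519231 = 77.6567 kN·m.

M ≈ 77.66 kN·m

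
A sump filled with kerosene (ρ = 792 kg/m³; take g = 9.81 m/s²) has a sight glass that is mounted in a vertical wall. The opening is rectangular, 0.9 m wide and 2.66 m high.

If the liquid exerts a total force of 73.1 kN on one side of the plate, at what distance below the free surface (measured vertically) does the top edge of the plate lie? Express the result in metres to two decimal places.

d_top ≈ 2.60 m

γ = ρg = 792 × 9.81 / 1000 = 7.76952 kN/m³.
A = 0.9 × 2.66 = 2.394 m².
From F = γ·h_c·A, the centroid depth is h_c = 73.1/(7.76952 × 2.394) = 3.93006 m.
The centroid lies 2.66/2 = 1.33 m below the top edge, so the top edge sits at h_top = 3.93006 − 1.33 = 2.60006 m below the surface.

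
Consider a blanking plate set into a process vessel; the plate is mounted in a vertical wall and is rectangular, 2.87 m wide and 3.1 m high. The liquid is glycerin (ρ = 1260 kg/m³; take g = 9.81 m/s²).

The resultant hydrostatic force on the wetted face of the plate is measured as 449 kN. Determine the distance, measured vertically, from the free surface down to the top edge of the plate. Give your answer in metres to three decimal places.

γ = ρg = 1260 × 9.81 / 1000 = 12.3606 kN/m³.
A = 2.87 × 3.1 = 8.897 m².
From F = γ·h_c·A, the centroid depth is h_c = 449/(12.3606 × 8.897) = 4.08285 m.
The centroid lies 3.1/2 = 1.55 m below the top edge, so the top edge sits at h_top = 4.08285 − 1.55 = 2.53285 m below the surface.

d_top ≈ 2.533 m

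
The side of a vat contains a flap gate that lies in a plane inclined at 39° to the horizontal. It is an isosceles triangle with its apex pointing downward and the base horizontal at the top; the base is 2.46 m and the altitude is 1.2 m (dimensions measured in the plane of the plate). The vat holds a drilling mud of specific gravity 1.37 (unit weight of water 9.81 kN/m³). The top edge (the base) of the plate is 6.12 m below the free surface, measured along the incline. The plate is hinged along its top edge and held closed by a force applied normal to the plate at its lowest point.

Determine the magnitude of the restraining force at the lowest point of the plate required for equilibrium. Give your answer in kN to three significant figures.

γ = 1.37 × 9.81 = 13.4397 kN/m³.
Let θ = 39° be the plate's angle to the horizontal; measure y along the incline from where the plane meets the free surface. Vertical depth h = y·sinθ with sinθ = 0.629320.
With the apex down, the centroid sits h/3 = 1.2/3 = 0.4 m below the base (the top edge), so y_c = 6.12 + 0.4 = 6.52 m and h_c = 6.52 × 0.629320 = 4.10317 m.
A = ½ × 2.46 × 1.2 = 1.476 m².
Resultant F = γ·h_c·A = 13.4397 × 4.10317 × 1.476 = 81.3946 kN.
I_c = b·h³/36 = 2.46 × 1.2³/36 = 0.11808 m⁴.
Centre of pressure: y_p = y_c + I_c/(y_c·A) = 6.52 + 0.11808/(6.52 × 1.476) = 6.52 + 0.0122699 = 6.53227 m along the plane.
The resultant acts 0.4 + 0.0122699 = 0.41227 m (along the plate) below the hinge at the top edge, so the moment about the hinge is M = F × 0.41227 = 81.3946 × 0.41227 = 33.5566 kN·m.
A normal force at the bottom, 1.2 m from the hinge, must supply this moment: P = 33.5566/1.2 = 27.9638 kN.

P ≈ 28.0 kN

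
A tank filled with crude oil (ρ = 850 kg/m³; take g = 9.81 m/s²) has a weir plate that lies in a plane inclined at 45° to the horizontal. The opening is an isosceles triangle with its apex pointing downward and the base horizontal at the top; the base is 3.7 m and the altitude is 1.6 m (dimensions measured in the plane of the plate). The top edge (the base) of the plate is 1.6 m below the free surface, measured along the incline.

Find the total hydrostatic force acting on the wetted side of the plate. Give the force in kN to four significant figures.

γ = ρg = 850 × 9.81 / 1000 = 8.3385 kN/m³.
Let θ = 45° be the plate's angle to the horizontal; measure y along the incline from where the plane meets the free surface. Vertical depth h = y·sinθ with sinθ = 0.707107.
With the apex down, the centroid sits h/3 = 1.6/3 = 0.533333 m below the base (the top edge), so y_c = 1.6 + 0.533333 = 2.13333 m and h_c = 2.13333 × 0.707107 = 1.50849 m.
A = ½ × 3.7 × 1.6 = 2.96 m².
Resultant F = γ·h_c·A = 8.3385 × 1.50849 × 2.96 = 37.2325 kN.

F ≈ 37.23 kN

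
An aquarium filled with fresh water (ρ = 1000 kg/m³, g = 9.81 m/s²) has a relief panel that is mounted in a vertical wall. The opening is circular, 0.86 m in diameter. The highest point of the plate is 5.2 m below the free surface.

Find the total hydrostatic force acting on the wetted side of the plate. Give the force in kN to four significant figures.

F ≈ 32.08 kN

γ = ρg = 1000 × 9.81 = 9810 N/m³ = 9.81 kN/m³.
The centroid is at the centre, 0.43 m below the top of the plate, so the centroid depth is h_c = 5.2 + 0.43 = 5.63 m.
A = π(0.43)² = 0.58088 m².
Resultant F = γ·h_c·A = 9.81 × 5.63 × 0.58088 = 32.0822 kN.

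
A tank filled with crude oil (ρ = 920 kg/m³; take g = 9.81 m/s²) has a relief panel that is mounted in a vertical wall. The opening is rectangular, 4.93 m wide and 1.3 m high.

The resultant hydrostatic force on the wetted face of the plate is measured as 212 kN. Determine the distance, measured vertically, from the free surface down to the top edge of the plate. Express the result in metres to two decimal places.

d_top ≈ 3.02 m

γ = ρg = 920 × 9.81 / 1000 = 9.0252 kN/m³.
A = 4.93 × 1.3 = 6.409 m².
From F = γ·h_c·A, the centroid depth is h_c = 212/(9.0252 × 6.409) = 3.66512 m.
The centroid lies 1.3/2 = 0.65 m below the top edge, so the top edge sits at h_top = 3.66512 − 0.65 = 3.01512 m below the surface.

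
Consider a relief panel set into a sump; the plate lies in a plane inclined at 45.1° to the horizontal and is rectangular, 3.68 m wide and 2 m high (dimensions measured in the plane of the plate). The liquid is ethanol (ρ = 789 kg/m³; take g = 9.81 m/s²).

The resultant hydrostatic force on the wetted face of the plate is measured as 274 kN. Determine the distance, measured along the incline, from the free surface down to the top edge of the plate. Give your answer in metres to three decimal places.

y_top ≈ 5.790 m

γ = ρg = 789 × 9.81 / 1000 = 7.74009 kN/m³.
A = 3.68 × 2 = 7.36 m².
From F = γ·h_c·A, the centroid depth is h_c = 274/(7.74009 × 7.36) = 4.8098 m.
Let θ = 45.1° be the plate's angle to the horizontal; measure y along the incline from where the plane meets the free surface. Vertical depth h = y·sinθ with sinθ = 0.708340.
Along the incline, y_c = h_c/sinθ = 4.8098/0.708340 = 6.79024 m.
The centroid lies 2/2 = 1 m below the top edge, so the top edge sits at y_top = 6.79024 − 1 = 5.79024 m along the incline.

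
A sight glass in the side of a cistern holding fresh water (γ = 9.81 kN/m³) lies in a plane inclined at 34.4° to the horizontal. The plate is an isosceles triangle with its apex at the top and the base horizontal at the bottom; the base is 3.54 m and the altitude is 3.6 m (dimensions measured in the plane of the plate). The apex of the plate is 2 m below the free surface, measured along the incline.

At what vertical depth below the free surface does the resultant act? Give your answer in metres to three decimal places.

γ = 9.81 kN/m³.
Let θ = 34.4° be the plate's angle to the horizontal; measure y along the incline from where the plane meets the free surface. Vertical depth h = y·sinθ with sinθ = 0.564967.
With the apex up, the centroid sits 2h/3 = 2 × 3.6/3 = 2.4 m below the apex, so y_c = 2 + 2.4 = 4.4 m and h_c = 4.4 × 0.564967 = 2.48585 m.
A = ½ × 3.54 × 3.6 = 6.372 m².
Resultant F = γ·h_c·A = 9.81 × 2.48585 × 6.372 = 155.389 kN.
I_c = b·h³/36 = 3.54 × 3.6³/36 = 4.58784 m⁴.
Centre of pressure: y_p = y_c + I_c/(y_c·A) = 4.4 + 4.58784/(4.4 × 6.372) = 4.4 + 0.163636 = 4.56364 m along the plane.
Vertically, h_p = y_p·sinθ = 4.56364 × 0.564967 = 2.57831 m.

h_p = 2.578 m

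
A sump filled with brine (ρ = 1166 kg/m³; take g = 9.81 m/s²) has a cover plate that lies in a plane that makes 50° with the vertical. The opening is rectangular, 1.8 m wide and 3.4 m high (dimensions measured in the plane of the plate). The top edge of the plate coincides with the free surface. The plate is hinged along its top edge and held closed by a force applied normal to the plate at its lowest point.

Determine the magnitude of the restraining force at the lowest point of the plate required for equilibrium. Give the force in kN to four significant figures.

γ = ρg = 1166 × 9.81 / 1000 = 11.43846 kN/m³.
The plate makes 50° with the vertical, i.e. θ = 90° − 50° = 40° to the horizontal. Measuring y along the incline from the free-surface line, vertical depth h = y·sinθ with sinθ = 0.642788.
The centroid lies 3.4/2 = 1.7 m below the top edge, so y_c = 1.7 m and h_c = 1.7 × 0.642788 = 1.09274 m.
A = 1.8 × 3.4 = 6.12 m².
Resultant F = γ·h_c·A = 11.43846 × 1.09274 × 6.12 = 76.4955 kN.
I_c = b·h³/12 = 1.8 × 3.4³/12 = 5.8956 m⁴.
Centre of pressure: y_p = y_c + I_c/(y_c·A) = 1.7 + 5.8956/(1.7 × 6.12) = 1.7 + 0.566667 = 2.26667 m along the plane.
The resultant acts 1.7 + 0.566667 = 2.26667 m (along the plate) below the hinge at the top edge, so the moment about the hinge is M = F × 2.26667 = 76.4955 × 2.26667 = 173.39 kN·m.
A normal force at the bottom, 3.4 m from the hinge, must supply this moment: P = 173.39/3.4 = 50.9971 kN.

P ≈ 51.00 kN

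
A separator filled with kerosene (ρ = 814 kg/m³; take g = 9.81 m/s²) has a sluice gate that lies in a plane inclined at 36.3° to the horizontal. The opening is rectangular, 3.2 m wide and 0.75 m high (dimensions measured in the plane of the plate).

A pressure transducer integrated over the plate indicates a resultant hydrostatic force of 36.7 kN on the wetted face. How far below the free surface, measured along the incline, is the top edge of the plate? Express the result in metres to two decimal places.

y_top ≈ 2.86 m

γ = ρg = 814 × 9.81 / 1000 = 7.98534 kN/m³.
A = 3.2 × 0.75 = 2.4 m².
From F = γ·h_c·A, the centroid depth is h_c = 36.7/(7.98534 × 2.4) = 1.91497 m.
Let θ = 36.3° be the plate's angle to the horizontal; measure y along the incline from where the plane meets the free surface. Vertical depth h = y·sinθ with sinθ = 0.592013.
Along the incline, y_c = h_c/sinθ = 1.91497/0.592013 = 3.23468 m.
The centroid lies 0.75/2 = 0.375 m below the top edge, so the top edge sits at y_top = 3.23468 − 0.375 = 2.85968 m along the incline.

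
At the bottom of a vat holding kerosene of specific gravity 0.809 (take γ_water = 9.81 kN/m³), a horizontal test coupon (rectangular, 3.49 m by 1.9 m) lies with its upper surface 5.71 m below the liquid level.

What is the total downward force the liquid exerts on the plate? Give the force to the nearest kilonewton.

F ≈ 300 kN

γ = 0.809 × 9.81 = 7.93629 kN/m³.
The plate is horizontal, so pressure is uniform at p = γ·h = 7.93629 × 5.71 = 45.3162 kN/m².
A = 3.49 × 1.9 = 6.631 m².
F = p·A = 45.3162 × 6.631 = 300.492 kN.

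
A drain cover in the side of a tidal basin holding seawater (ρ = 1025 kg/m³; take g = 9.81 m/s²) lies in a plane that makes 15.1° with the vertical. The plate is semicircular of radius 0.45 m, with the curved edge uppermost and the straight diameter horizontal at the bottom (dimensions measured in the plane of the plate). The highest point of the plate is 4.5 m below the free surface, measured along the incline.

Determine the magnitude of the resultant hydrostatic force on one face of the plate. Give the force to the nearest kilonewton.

γ = ρg = 1025 × 9.81 / 1000 = 10.05525 kN/m³.
The plate makes 15.1° with the vertical, i.e. θ = 90° − 15.1° = 74.9° to the horizontal. Measuring y along the incline from the free-surface line, vertical depth h = y·sinθ with sinθ = 0.965473.
The centroid lies 4r/(3π) = 0.190986 m above the diameter, so r − 4r/(3π) = 0.45 − 0.190986 = 0.259014 m below the topmost point, so y_c = 4.5 + 0.259014 = 4.75901 m and h_c = 4.75901 × 0.965473 = 4.5947 m.
A = πr²/2 = π × 0.45²/2 = 0.318086 m².
Resultant F = γ·h_c·A = 10.05525 × 4.5947 × 0.318086 = 14.6958 kN.

F ≈ 15 kN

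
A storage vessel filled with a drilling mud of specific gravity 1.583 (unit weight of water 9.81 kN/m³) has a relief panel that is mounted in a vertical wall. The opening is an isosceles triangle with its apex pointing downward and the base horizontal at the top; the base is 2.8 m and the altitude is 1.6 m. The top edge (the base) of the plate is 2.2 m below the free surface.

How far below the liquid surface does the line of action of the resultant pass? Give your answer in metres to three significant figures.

h_p = 2.79 m

γ = 1.583 × 9.81 = 15.52923 kN/m³.
With the apex down, the centroid sits h/3 = 1.6/3 = 0.533333 m below the base (the top edge), so the centroid depth is h_c = 2.2 + 0.533333 = 2.73333 m.
A = ½ × 2.8 × 1.6 = 2.24 m².
Resultant F = γ·h_c·A = 15.52923 × 2.73333 × 2.24 = 95.0802 kN.
I_c = b·h³/36 = 2.8 × 1.6³/36 = 0.318578 m⁴.
Centre of pressure: y_p = y_c + I_c/(y_c·A) = 2.73333 + 0.318578/(2.73333 × 2.24) = 2.73333 + 0.0520326 = 2.78536 m along the plane.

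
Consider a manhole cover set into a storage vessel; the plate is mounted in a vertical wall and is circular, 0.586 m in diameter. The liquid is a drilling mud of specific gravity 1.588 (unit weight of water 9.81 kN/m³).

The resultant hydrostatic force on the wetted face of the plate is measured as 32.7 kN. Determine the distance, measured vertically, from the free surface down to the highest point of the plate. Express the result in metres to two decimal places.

d_top ≈ 7.49 m

γ = 1.588 × 9.81 = 15.57828 kN/m³.
A = π(0.293)² = 0.269703 m².
From F = γ·h_c·A, the centroid depth is h_c = 32.7/(15.57828 × 0.269703) = 7.78292 m.
The centroid is at the centre, 0.293 m below the top of the plate, so the highest point sits at h_top = 7.78292 − 0.293 = 7.48992 m below the surface.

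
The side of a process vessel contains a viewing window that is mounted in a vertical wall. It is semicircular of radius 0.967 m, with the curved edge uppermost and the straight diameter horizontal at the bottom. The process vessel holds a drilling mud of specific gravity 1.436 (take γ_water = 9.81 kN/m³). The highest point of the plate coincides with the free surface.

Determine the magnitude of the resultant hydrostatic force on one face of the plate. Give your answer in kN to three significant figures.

F ≈ 11.5 kN

γ = 1.436 × 9.81 = 14.08716 kN/m³.
The centroid lies 4r/(3π) = 0.410408 m above the diameter, so r − 4r/(3π) = 0.967 − 0.410408 = 0.556592 m below the topmost point, so the centroid depth is h_c = 0.556592 m.
A = πr²/2 = π × 0.967²/2 = 1.46883 m².
Resultant F = γ·h_c·A = 14.08716 × 0.556592 × 1.46883 = 11.5168 kN.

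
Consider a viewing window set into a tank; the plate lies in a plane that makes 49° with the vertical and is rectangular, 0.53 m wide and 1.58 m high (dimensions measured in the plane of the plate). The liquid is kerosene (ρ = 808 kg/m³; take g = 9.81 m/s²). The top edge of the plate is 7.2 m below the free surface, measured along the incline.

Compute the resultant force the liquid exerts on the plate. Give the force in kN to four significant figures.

γ = ρg = 808 × 9.81 / 1000 = 7.92648 kN/m³.
The plate makes 49° with the vertical, i.e. θ = 90° − 49° = 41° to the horizontal. Measuring y along the incline from the free-surface line, vertical depth h = y·sinθ with sinθ = 0.656059.
The centroid lies 1.58/2 = 0.79 m below the top edge, so y_c = 7.2 + 0.79 = 7.99 m and h_c = 7.99 × 0.656059 = 5.24191 m.
A = 0.53 × 1.58 = 0.8374 m².
Resultant F = γ·h_c·A = 7.92648 × 5.24191 × 0.8374 = 34.7939 kN.

F ≈ 34.79 kN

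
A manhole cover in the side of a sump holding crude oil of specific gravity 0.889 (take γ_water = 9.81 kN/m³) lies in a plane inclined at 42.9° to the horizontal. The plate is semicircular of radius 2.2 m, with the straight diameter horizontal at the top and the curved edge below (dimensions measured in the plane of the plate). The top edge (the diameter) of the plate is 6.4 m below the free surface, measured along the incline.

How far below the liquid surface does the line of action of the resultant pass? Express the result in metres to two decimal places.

h_p = 5.02 m

γ = 0.889 × 9.81 = 8.72109 kN/m³.
Let θ = 42.9° be the plate's angle to the horizontal; measure y along the incline from where the plane meets the free surface. Vertical depth h = y·sinθ with sinθ = 0.680721.
The centroid of a semicircle lies 4r/(3π) = 0.933709 m from the diameter, here below the top edge, so y_c = 6.4 + 0.933709 = 7.33371 m and h_c = 7.33371 × 0.680721 = 4.99221 m.
A = πr²/2 = π × 2.2²/2 = 7.60265 m².
Resultant F = γ·h_c·A = 8.72109 × 4.99221 × 7.60265 = 331 kN.
I_c = (π/8 − 8/(9π))·r⁴ = 0.109757 × 2.2⁴ = 2.57112 m⁴.
Centre of pressure: y_p = y_c + I_c/(y_c·A) = 7.33371 + 2.57112/(7.33371 × 7.60265) = 7.33371 + 0.0461141 = 7.37982 m along the plane.
Vertically, h_p = y_p·sinθ = 7.37982 × 0.680721 = 5.0236 m.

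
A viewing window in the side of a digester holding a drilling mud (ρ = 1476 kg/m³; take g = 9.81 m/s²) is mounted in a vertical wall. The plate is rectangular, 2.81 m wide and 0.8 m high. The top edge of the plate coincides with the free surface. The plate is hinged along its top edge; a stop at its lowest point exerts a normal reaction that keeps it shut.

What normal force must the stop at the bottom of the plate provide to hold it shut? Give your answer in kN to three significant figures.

P ≈ 8.68 kN

γ = ρg = 1476 × 9.81 / 1000 = 14.47956 kN/m³.
The centroid lies 0.8/2 = 0.4 m below the top edge, so the centroid depth is h_c = 0.4 m.
A = 2.81 × 0.8 = 2.248 m².
Resultant F = γ·h_c·A = 14.47956 × 0.4 × 2.248 = 13.02 kN.
I_c = b·h³/12 = 2.81 × 0.8³/12 = 0.119893 m⁴.
Centre of pressure: y_p = y_c + I_c/(y_c·A) = 0.4 + 0.119893/(0.4 × 2.248) = 0.4 + 0.133333 = 0.533333 m along the plane.
The resultant acts 0.4 + 0.133333 = 0.533333 m (along the plate) below the hinge at the top edge, so the moment about the hinge is M = F × 0.533333 = 13.02 × 0.533333 = 6.944 kN·m.
A normal force at the bottom, 0.8 m from the hinge, must supply this moment: P = 6.944/0.8 = 8.68 kN.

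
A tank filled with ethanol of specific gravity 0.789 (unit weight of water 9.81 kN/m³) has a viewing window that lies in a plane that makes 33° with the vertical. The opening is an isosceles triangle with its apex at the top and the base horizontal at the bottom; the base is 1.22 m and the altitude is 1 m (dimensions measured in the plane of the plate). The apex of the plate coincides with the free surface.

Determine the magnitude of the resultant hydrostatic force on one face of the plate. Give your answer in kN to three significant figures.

F ≈ 2.64 kN

γ = 0.789 × 9.81 = 7.74009 kN/m³.
The plate makes 33° with the vertical, i.e. θ = 90° − 33° = 57° to the horizontal. Measuring y along the incline from the free-surface line, vertical depth h = y·sinθ with sinθ = 0.838671.
With the apex up, the centroid sits 2h/3 = 2 × 1/3 = 0.666667 m below the apex, so y_c = 0.666667 m and h_c = 0.666667 × 0.838671 = 0.559114 m.
A = ½ × 1.22 × 1 = 0.61 m².
Resultant F = γ·h_c·A = 7.74009 × 0.559114 × 0.61 = 2.63983 kN.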